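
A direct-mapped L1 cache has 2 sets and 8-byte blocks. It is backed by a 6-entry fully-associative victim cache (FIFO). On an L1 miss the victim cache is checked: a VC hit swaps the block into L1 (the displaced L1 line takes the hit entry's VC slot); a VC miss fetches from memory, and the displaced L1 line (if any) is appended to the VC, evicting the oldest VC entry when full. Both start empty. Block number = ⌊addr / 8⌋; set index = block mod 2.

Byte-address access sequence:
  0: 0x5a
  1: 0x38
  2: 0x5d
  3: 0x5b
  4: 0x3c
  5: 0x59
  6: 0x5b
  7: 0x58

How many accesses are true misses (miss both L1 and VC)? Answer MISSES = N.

#0 0x5a→b11/s1 MISS; vc=[]
#1 0x38→b7/s1 MISS; vc=[11]
#2 0x5d→b11/s1 VC-HIT; vc=[7]
#3 0x5b→b11/s1 L1-HIT; vc=[7]
#4 0x3c→b7/s1 VC-HIT; vc=[11]
#5 0x59→b11/s1 VC-HIT; vc=[7]
#6 0x5b→b11/s1 L1-HIT; vc=[7]
#7 0x58→b11/s1 L1-HIT; vc=[7]

MISSES = 2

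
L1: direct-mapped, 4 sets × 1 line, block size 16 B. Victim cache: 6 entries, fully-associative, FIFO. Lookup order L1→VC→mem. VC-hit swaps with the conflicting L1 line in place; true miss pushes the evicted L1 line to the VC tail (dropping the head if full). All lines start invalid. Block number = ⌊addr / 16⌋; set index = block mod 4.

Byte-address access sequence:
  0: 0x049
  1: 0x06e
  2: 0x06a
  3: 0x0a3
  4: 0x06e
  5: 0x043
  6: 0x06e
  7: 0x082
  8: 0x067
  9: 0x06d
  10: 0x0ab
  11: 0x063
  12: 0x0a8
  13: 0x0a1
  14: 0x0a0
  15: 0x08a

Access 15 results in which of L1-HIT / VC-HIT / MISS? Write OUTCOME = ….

0: 0x49 (blk 4, set 0) → MISS  vc=[]
1: 0x6e (blk 6, set 2) → MISS  vc=[]
2: 0x6a (blk 6, set 2) → L1-HIT  vc=[]
3: 0xa3 (blk 10, set 2) → MISS  vc=[6]
4: 0x6e (blk 6, set 2) → VC-HIT  vc=[10]
5: 0x43 (blk 4, set 0) → L1-HIT  vc=[10]
6: 0x6e (blk 6, set 2) → L1-HIT  vc=[10]
7: 0x82 (blk 8, set 0) → MISS  vc=[10, 4]
8: 0x67 (blk 6, set 2) → L1-HIT  vc=[10, 4]
9: 0x6d (blk 6, set 2) → L1-HIT  vc=[10, 4]
10: 0xab (blk 10, set 2) → VC-HIT  vc=[6, 4]
11: 0x63 (blk 6, set 2) → VC-HIT  vc=[10, 4]
12: 0xa8 (blk 10, set 2) → VC-HIT  vc=[6, 4]
13: 0xa1 (blk 10, set 2) → L1-HIT  vc=[6, 4]
14: 0xa0 (blk 10, set 2) → L1-HIT  vc=[6, 4]
15: 0x8a (blk 8, set 0) → L1-HIT  vc=[6, 4]

OUTCOME = L1-HIT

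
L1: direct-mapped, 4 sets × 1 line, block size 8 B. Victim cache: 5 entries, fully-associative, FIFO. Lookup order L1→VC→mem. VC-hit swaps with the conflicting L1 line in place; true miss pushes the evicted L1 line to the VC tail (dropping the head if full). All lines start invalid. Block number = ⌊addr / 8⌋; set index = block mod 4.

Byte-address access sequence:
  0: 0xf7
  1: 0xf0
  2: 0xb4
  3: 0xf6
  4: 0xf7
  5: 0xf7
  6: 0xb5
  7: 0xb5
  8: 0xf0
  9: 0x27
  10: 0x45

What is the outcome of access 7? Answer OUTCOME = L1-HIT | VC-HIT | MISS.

#0 0xf7→b30/s2 MISS; vc=[]
#1 0xf0→b30/s2 L1-HIT; vc=[]
#2 0xb4→b22/s2 MISS; vc=[30]
#3 0xf6→b30/s2 VC-HIT; vc=[22]
#4 0xf7→b30/s2 L1-HIT; vc=[22]
#5 0xf7→b30/s2 L1-HIT; vc=[22]
#6 0xb5→b22/s2 VC-HIT; vc=[30]
#7 0xb5→b22/s2 L1-HIT; vc=[30]
#8 0xf0→b30/s2 VC-HIT; vc=[22]
#9 0x27→b4/s0 MISS; vc=[22]
#10 0x45→b8/s0 MISS; vc=[22,4]

OUTCOME = L1-HIT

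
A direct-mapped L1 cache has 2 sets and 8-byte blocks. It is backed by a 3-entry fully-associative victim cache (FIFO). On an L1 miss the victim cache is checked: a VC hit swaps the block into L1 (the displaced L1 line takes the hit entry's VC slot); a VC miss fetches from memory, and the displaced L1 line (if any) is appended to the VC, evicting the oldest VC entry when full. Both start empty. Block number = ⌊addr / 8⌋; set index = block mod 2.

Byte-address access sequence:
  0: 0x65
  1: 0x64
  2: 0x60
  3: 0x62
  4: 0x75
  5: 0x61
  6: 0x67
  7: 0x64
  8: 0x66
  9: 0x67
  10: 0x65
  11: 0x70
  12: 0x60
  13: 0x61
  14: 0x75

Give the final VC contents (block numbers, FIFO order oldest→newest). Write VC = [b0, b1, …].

VC = [12]

  [0] addr=0x65 blk=12 s=0: MISS | VC []
  [1] addr=0x64 blk=12 s=0: L1-HIT | VC []
  [2] addr=0x60 blk=12 s=0: L1-HIT | VC []
  [3] addr=0x62 blk=12 s=0: L1-HIT | VC []
  [4] addr=0x75 blk=14 s=0: MISS | VC [12]
  [5] addr=0x61 blk=12 s=0: VC-HIT | VC [14]
  [6] addr=0x67 blk=12 s=0: L1-HIT | VC [14]
  [7] addr=0x64 blk=12 s=0: L1-HIT | VC [14]
  [8] addr=0x66 blk=12 s=0: L1-HIT | VC [14]
  [9] addr=0x67 blk=12 s=0: L1-HIT | VC [14]
  [10] addr=0x65 blk=12 s=0: L1-HIT | VC [14]
  [11] addr=0x70 blk=14 s=0: VC-HIT | VC [12]
  [12] addr=0x60 blk=12 s=0: VC-HIT | VC [14]
  [13] addr=0x61 blk=12 s=0: L1-HIT | VC [14]
  [14] addr=0x75 blk=14 s=0: VC-HIT | VC [12]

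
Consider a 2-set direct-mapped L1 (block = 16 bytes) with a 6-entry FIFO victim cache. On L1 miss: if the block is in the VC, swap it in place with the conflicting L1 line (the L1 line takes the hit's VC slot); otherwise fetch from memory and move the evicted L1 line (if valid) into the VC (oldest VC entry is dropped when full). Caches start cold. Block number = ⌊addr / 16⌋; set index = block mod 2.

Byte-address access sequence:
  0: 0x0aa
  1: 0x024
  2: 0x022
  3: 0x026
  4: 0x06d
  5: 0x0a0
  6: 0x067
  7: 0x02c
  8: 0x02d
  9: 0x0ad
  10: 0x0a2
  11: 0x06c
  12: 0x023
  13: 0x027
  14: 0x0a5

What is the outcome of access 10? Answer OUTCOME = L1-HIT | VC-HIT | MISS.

OUTCOME = L1-HIT

0: 0xaa (blk 10, set 0) → MISS  vc=[]
1: 0x24 (blk 2, set 0) → MISS  vc=[10]
2: 0x22 (blk 2, set 0) → L1-HIT  vc=[10]
3: 0x26 (blk 2, set 0) → L1-HIT  vc=[10]
4: 0x6d (blk 6, set 0) → MISS  vc=[10, 2]
5: 0xa0 (blk 10, set 0) → VC-HIT  vc=[6, 2]
6: 0x67 (blk 6, set 0) → VC-HIT  vc=[10, 2]
7: 0x2c (blk 2, set 0) → VC-HIT  vc=[10, 6]
8: 0x2d (blk 2, set 0) → L1-HIT  vc=[10, 6]
9: 0xad (blk 10, set 0) → VC-HIT  vc=[2, 6]
10: 0xa2 (blk 10, set 0) → L1-HIT  vc=[2, 6]
11: 0x6c (blk 6, set 0) → VC-HIT  vc=[2, 10]
12: 0x23 (blk 2, set 0) → VC-HIT  vc=[6, 10]
13: 0x27 (blk 2, set 0) → L1-HIT  vc=[6, 10]
14: 0xa5 (blk 10, set 0) → VC-HIT  vc=[6, 2]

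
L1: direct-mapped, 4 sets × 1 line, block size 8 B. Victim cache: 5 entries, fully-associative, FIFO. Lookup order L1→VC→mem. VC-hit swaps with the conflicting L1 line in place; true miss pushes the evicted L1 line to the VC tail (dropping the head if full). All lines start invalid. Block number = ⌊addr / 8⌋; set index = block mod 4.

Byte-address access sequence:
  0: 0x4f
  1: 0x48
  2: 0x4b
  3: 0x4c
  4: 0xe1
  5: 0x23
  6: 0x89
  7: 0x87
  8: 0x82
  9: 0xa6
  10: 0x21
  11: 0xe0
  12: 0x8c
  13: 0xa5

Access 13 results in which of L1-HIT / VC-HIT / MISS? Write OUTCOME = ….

OUTCOME = VC-HIT

#0 0x4f→b9/s1 MISS; vc=[]
#1 0x48→b9/s1 L1-HIT; vc=[]
#2 0x4b→b9/s1 L1-HIT; vc=[]
#3 0x4c→b9/s1 L1-HIT; vc=[]
#4 0xe1→b28/s0 MISS; vc=[]
#5 0x23→b4/s0 MISS; vc=[28]
#6 0x89→b17/s1 MISS; vc=[28,9]
#7 0x87→b16/s0 MISS; vc=[28,9,4]
#8 0x82→b16/s0 L1-HIT; vc=[28,9,4]
#9 0xa6→b20/s0 MISS; vc=[28,9,4,16]
#10 0x21→b4/s0 VC-HIT; vc=[28,9,20,16]
#11 0xe0→b28/s0 VC-HIT; vc=[4,9,20,16]
#12 0x8c→b17/s1 L1-HIT; vc=[4,9,20,16]
#13 0xa5→b20/s0 VC-HIT; vc=[4,9,28,16]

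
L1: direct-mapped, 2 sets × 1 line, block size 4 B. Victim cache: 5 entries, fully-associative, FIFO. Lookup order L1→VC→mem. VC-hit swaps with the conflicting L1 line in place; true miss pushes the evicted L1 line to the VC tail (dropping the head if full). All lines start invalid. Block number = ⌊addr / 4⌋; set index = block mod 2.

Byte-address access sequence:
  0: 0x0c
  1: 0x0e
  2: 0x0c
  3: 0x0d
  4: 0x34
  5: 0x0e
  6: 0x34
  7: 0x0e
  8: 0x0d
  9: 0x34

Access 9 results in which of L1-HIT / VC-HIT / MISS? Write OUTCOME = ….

OUTCOME = VC-HIT

0: 0xc (blk 3, set 1) → MISS  vc=[]
1: 0xe (blk 3, set 1) → L1-HIT  vc=[]
2: 0xc (blk 3, set 1) → L1-HIT  vc=[]
3: 0xd (blk 3, set 1) → L1-HIT  vc=[]
4: 0x34 (blk 13, set 1) → MISS  vc=[3]
5: 0xe (blk 3, set 1) → VC-HIT  vc=[13]
6: 0x34 (blk 13, set 1) → VC-HIT  vc=[3]
7: 0xe (blk 3, set 1) → VC-HIT  vc=[13]
8: 0xd (blk 3, set 1) → L1-HIT  vc=[13]
9: 0x34 (blk 13, set 1) → VC-HIT  vc=[3]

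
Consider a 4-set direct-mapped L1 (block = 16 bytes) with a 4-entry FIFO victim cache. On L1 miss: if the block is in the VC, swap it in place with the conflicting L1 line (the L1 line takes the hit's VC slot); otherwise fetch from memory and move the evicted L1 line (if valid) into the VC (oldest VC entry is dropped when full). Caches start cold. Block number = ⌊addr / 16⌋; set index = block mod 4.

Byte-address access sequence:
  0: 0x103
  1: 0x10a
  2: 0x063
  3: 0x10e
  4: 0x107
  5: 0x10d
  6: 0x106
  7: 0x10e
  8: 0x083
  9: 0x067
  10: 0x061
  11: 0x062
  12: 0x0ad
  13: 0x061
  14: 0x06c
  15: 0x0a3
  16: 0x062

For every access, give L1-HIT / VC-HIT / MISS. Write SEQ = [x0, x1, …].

  [0] addr=0x103 blk=16 s=0: MISS | VC []
  [1] addr=0x10a blk=16 s=0: L1-HIT | VC []
  [2] addr=0x63 blk=6 s=2: MISS | VC []
  [3] addr=0x10e blk=16 s=0: L1-HIT | VC []
  [4] addr=0x107 blk=16 s=0: L1-HIT | VC []
  [5] addr=0x10d blk=16 s=0: L1-HIT | VC []
  [6] addr=0x106 blk=16 s=0: L1-HIT | VC []
  [7] addr=0x10e blk=16 s=0: L1-HIT | VC []
  [8] addr=0x83 blk=8 s=0: MISS | VC [16]
  [9] addr=0x67 blk=6 s=2: L1-HIT | VC [16]
  [10] addr=0x61 blk=6 s=2: L1-HIT | VC [16]
  [11] addr=0x62 blk=6 s=2: L1-HIT | VC [16]
  [12] addr=0xad blk=10 s=2: MISS | VC [16, 6]
  [13] addr=0x61 blk=6 s=2: VC-HIT | VC [16, 10]
  [14] addr=0x6c blk=6 s=2: L1-HIT | VC [16, 10]
  [15] addr=0xa3 blk=10 s=2: VC-HIT | VC [16, 6]
  [16] addr=0x62 blk=6 s=2: VC-HIT | VC [16, 10]

SEQ = [MISS, L1-HIT, MISS, L1-HIT, L1-HIT, L1-HIT, L1-HIT, L1-HIT, MISS, L1-HIT, L1-HIT, L1-HIT, MISS, VC-HIT, L1-HIT, VC-HIT, VC-HIT]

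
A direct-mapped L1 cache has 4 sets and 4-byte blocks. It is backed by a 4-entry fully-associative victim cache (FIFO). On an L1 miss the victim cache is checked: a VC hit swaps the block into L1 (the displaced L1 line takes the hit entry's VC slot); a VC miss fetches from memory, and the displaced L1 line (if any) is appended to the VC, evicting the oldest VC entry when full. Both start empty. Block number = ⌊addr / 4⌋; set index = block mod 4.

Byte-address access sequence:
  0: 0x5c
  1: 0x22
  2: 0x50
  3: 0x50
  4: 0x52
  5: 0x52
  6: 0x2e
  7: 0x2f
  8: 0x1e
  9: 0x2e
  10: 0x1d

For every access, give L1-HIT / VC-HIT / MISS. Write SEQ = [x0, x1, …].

0: 0x5c (blk 23, set 3) → MISS  vc=[]
1: 0x22 (blk 8, set 0) → MISS  vc=[]
2: 0x50 (blk 20, set 0) → MISS  vc=[8]
3: 0x50 (blk 20, set 0) → L1-HIT  vc=[8]
4: 0x52 (blk 20, set 0) → L1-HIT  vc=[8]
5: 0x52 (blk 20, set 0) → L1-HIT  vc=[8]
6: 0x2e (blk 11, set 3) → MISS  vc=[8, 23]
7: 0x2f (blk 11, set 3) → L1-HIT  vc=[8, 23]
8: 0x1e (blk 7, set 3) → MISS  vc=[8, 23, 11]
9: 0x2e (blk 11, set 3) → VC-HIT  vc=[8, 23, 7]
10: 0x1d (blk 7, set 3) → VC-HIT  vc=[8, 23, 11]

SEQ = [MISS, MISS, MISS, L1-HIT, L1-HIT, L1-HIT, MISS, L1-HIT, MISS, VC-HIT, VC-HIT]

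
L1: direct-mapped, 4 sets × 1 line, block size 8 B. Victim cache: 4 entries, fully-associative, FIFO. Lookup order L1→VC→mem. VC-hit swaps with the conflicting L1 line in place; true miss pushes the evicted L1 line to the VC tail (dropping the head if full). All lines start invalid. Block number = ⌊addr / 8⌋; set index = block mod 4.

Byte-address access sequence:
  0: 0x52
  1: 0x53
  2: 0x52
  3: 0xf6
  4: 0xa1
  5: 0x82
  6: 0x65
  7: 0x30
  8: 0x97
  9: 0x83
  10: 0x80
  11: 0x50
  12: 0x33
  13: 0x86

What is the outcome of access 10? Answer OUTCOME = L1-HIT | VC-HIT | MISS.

OUTCOME = L1-HIT

  [0] addr=0x52 blk=10 s=2: MISS | VC []
  [1] addr=0x53 blk=10 s=2: L1-HIT | VC []
  [2] addr=0x52 blk=10 s=2: L1-HIT | VC []
  [3] addr=0xf6 blk=30 s=2: MISS | VC [10]
  [4] addr=0xa1 blk=20 s=0: MISS | VC [10]
  [5] addr=0x82 blk=16 s=0: MISS | VC [10, 20]
  [6] addr=0x65 blk=12 s=0: MISS | VC [10, 20, 16]
  [7] addr=0x30 blk=6 s=2: MISS | VC [10, 20, 16, 30]
  [8] addr=0x97 blk=18 s=2: MISS | VC [20, 16, 30, 6]
  [9] addr=0x83 blk=16 s=0: VC-HIT | VC [20, 12, 30, 6]
  [10] addr=0x80 blk=16 s=0: L1-HIT | VC [20, 12, 30, 6]
  [11] addr=0x50 blk=10 s=2: MISS | VC [12, 30, 6, 18]
  [12] addr=0x33 blk=6 s=2: VC-HIT | VC [12, 30, 10, 18]
  [13] addr=0x86 blk=16 s=0: L1-HIT | VC [12, 30, 10, 18]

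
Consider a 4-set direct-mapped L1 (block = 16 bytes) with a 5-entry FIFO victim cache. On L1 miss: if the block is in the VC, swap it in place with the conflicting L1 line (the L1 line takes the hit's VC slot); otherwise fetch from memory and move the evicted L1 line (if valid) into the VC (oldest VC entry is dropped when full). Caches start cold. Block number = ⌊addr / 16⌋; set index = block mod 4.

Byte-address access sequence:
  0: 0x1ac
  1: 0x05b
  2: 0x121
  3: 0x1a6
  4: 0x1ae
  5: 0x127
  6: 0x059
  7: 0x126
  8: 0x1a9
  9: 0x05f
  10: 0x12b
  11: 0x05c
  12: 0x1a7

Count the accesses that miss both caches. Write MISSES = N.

MISSES = 3

  [0] addr=0x1ac blk=26 s=2: MISS | VC []
  [1] addr=0x5b blk=5 s=1: MISS | VC []
  [2] addr=0x121 blk=18 s=2: MISS | VC [26]
  [3] addr=0x1a6 blk=26 s=2: VC-HIT | VC [18]
  [4] addr=0x1ae blk=26 s=2: L1-HIT | VC [18]
  [5] addr=0x127 blk=18 s=2: VC-HIT | VC [26]
  [6] addr=0x59 blk=5 s=1: L1-HIT | VC [26]
  [7] addr=0x126 blk=18 s=2: L1-HIT | VC [26]
  [8] addr=0x1a9 blk=26 s=2: VC-HIT | VC [18]
  [9] addr=0x5f blk=5 s=1: L1-HIT | VC [18]
  [10] addr=0x12b blk=18 s=2: VC-HIT | VC [26]
  [11] addr=0x5c blk=5 s=1: L1-HIT | VC [26]
  [12] addr=0x1a7 blk=26 s=2: VC-HIT | VC [18]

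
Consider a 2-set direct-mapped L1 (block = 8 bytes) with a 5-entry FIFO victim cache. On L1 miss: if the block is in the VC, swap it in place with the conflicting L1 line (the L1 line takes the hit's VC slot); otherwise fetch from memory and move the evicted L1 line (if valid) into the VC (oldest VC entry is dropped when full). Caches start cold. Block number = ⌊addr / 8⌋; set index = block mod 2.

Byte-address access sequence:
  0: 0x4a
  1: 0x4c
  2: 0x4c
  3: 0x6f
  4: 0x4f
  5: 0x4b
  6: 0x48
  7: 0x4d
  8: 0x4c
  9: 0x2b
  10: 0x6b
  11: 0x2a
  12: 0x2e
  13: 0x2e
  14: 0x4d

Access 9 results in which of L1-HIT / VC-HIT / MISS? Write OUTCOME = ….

0: 0x4a (blk 9, set 1) → MISS  vc=[]
1: 0x4c (blk 9, set 1) → L1-HIT  vc=[]
2: 0x4c (blk 9, set 1) → L1-HIT  vc=[]
3: 0x6f (blk 13, set 1) → MISS  vc=[9]
4: 0x4f (blk 9, set 1) → VC-HIT  vc=[13]
5: 0x4b (blk 9, set 1) → L1-HIT  vc=[13]
6: 0x48 (blk 9, set 1) → L1-HIT  vc=[13]
7: 0x4d (blk 9, set 1) → L1-HIT  vc=[13]
8: 0x4c (blk 9, set 1) → L1-HIT  vc=[13]
9: 0x2b (blk 5, set 1) → MISS  vc=[13, 9]
10: 0x6b (blk 13, set 1) → VC-HIT  vc=[5, 9]
11: 0x2a (blk 5, set 1) → VC-HIT  vc=[13, 9]
12: 0x2e (blk 5, set 1) → L1-HIT  vc=[13, 9]
13: 0x2e (blk 5, set 1) → L1-HIT  vc=[13, 9]
14: 0x4d (blk 9, set 1) → VC-HIT  vc=[13, 5]

OUTCOME = MISS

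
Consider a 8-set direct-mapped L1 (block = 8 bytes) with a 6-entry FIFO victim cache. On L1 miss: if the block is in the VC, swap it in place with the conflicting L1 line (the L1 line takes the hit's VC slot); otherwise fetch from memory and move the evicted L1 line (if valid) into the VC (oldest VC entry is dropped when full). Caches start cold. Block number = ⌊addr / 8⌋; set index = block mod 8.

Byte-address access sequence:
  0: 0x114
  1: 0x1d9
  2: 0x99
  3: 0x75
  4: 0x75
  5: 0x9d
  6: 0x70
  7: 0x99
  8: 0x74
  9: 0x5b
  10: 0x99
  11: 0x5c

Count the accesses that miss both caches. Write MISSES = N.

MISSES = 5

#0 0x114→b34/s2 MISS; vc=[]
#1 0x1d9→b59/s3 MISS; vc=[]
#2 0x99→b19/s3 MISS; vc=[59]
#3 0x75→b14/s6 MISS; vc=[59]
#4 0x75→b14/s6 L1-HIT; vc=[59]
#5 0x9d→b19/s3 L1-HIT; vc=[59]
#6 0x70→b14/s6 L1-HIT; vc=[59]
#7 0x99→b19/s3 L1-HIT; vc=[59]
#8 0x74→b14/s6 L1-HIT; vc=[59]
#9 0x5b→b11/s3 MISS; vc=[59,19]
#10 0x99→b19/s3 VC-HIT; vc=[59,11]
#11 0x5c→b11/s3 VC-HIT; vc=[59,19]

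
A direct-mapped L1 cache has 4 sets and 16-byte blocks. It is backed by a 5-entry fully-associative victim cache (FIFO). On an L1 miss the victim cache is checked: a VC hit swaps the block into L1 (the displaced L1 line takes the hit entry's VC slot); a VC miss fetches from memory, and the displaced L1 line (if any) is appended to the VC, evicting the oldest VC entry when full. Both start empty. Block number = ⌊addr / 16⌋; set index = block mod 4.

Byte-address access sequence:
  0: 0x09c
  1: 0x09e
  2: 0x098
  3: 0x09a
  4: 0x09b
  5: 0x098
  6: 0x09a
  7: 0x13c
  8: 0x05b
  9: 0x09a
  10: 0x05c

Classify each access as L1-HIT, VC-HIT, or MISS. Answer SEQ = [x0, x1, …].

#0 0x9c→b9/s1 MISS; vc=[]
#1 0x9e→b9/s1 L1-HIT; vc=[]
#2 0x98→b9/s1 L1-HIT; vc=[]
#3 0x9a→b9/s1 L1-HIT; vc=[]
#4 0x9b→b9/s1 L1-HIT; vc=[]
#5 0x98→b9/s1 L1-HIT; vc=[]
#6 0x9a→b9/s1 L1-HIT; vc=[]
#7 0x13c→b19/s3 MISS; vc=[]
#8 0x5b→b5/s1 MISS; vc=[9]
#9 0x9a→b9/s1 VC-HIT; vc=[5]
#10 0x5c→b5/s1 VC-HIT; vc=[9]

SEQ = [MISS, L1-HIT, L1-HIT, L1-HIT, L1-HIT, L1-HIT, L1-HIT, MISS, MISS, VC-HIT, VC-HIT]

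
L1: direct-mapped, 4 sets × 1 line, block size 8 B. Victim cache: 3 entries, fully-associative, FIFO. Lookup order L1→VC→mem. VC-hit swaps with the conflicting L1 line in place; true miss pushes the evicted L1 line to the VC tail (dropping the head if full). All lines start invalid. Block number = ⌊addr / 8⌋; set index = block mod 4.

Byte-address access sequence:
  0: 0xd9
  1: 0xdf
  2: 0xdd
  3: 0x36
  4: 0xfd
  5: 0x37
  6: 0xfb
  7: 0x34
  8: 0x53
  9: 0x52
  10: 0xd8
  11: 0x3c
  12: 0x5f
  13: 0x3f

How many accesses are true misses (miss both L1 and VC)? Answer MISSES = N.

MISSES = 6

#0 0xd9→b27/s3 MISS; vc=[]
#1 0xdf→b27/s3 L1-HIT; vc=[]
#2 0xdd→b27/s3 L1-HIT; vc=[]
#3 0x36→b6/s2 MISS; vc=[]
#4 0xfd→b31/s3 MISS; vc=[27]
#5 0x37→b6/s2 L1-HIT; vc=[27]
#6 0xfb→b31/s3 L1-HIT; vc=[27]
#7 0x34→b6/s2 L1-HIT; vc=[27]
#8 0x53→b10/s2 MISS; vc=[27,6]
#9 0x52→b10/s2 L1-HIT; vc=[27,6]
#10 0xd8→b27/s3 VC-HIT; vc=[31,6]
#11 0x3c→b7/s3 MISS; vc=[31,6,27]
#12 0x5f→b11/s3 MISS; vc=[6,27,7]
#13 0x3f→b7/s3 VC-HIT; vc=[6,27,11]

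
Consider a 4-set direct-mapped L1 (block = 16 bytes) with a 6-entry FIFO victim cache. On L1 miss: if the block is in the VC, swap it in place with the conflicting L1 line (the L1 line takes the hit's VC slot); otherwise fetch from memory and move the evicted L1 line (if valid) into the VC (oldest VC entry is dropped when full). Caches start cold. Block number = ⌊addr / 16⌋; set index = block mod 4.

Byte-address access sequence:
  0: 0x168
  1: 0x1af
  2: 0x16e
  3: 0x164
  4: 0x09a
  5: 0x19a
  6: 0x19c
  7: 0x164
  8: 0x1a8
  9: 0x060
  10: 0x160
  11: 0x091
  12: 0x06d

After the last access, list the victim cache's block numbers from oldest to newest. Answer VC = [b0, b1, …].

  [0] addr=0x168 blk=22 s=2: MISS | VC []
  [1] addr=0x1af blk=26 s=2: MISS | VC [22]
  [2] addr=0x16e blk=22 s=2: VC-HIT | VC [26]
  [3] addr=0x164 blk=22 s=2: L1-HIT | VC [26]
  [4] addr=0x9a blk=9 s=1: MISS | VC [26]
  [5] addr=0x19a blk=25 s=1: MISS | VC [26, 9]
  [6] addr=0x19c blk=25 s=1: L1-HIT | VC [26, 9]
  [7] addr=0x164 blk=22 s=2: L1-HIT | VC [26, 9]
  [8] addr=0x1a8 blk=26 s=2: VC-HIT | VC [22, 9]
  [9] addr=0x60 blk=6 s=2: MISS | VC [22, 9, 26]
  [10] addr=0x160 blk=22 s=2: VC-HIT | VC [6, 9, 26]
  [11] addr=0x91 blk=9 s=1: VC-HIT | VC [6, 25, 26]
  [12] addr=0x6d blk=6 s=2: VC-HIT | VC [22, 25, 26]

VC = [22, 25, 26]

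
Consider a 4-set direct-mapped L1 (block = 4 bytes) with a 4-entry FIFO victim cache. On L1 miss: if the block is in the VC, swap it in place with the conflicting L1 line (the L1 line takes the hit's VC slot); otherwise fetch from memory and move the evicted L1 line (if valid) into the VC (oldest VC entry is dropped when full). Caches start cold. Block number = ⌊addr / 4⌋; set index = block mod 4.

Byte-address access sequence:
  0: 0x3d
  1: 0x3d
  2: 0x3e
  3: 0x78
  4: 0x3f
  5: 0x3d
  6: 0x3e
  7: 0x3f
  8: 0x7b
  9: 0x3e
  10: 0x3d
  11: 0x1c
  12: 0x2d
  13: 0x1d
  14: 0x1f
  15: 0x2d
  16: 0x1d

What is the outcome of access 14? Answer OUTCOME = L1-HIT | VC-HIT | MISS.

OUTCOME = L1-HIT

  [0] addr=0x3d blk=15 s=3: MISS | VC []
  [1] addr=0x3d blk=15 s=3: L1-HIT | VC []
  [2] addr=0x3e blk=15 s=3: L1-HIT | VC []
  [3] addr=0x78 blk=30 s=2: MISS | VC []
  [4] addr=0x3f blk=15 s=3: L1-HIT | VC []
  [5] addr=0x3d blk=15 s=3: L1-HIT | VC []
  [6] addr=0x3e blk=15 s=3: L1-HIT | VC []
  [7] addr=0x3f blk=15 s=3: L1-HIT | VC []
  [8] addr=0x7b blk=30 s=2: L1-HIT | VC []
  [9] addr=0x3e blk=15 s=3: L1-HIT | VC []
  [10] addr=0x3d blk=15 s=3: L1-HIT | VC []
  [11] addr=0x1c blk=7 s=3: MISS | VC [15]
  [12] addr=0x2d blk=11 s=3: MISS | VC [15, 7]
  [13] addr=0x1d blk=7 s=3: VC-HIT | VC [15, 11]
  [14] addr=0x1f blk=7 s=3: L1-HIT | VC [15, 11]
  [15] addr=0x2d blk=11 s=3: VC-HIT | VC [15, 7]
  [16] addr=0x1d blk=7 s=3: VC-HIT | VC [15, 11]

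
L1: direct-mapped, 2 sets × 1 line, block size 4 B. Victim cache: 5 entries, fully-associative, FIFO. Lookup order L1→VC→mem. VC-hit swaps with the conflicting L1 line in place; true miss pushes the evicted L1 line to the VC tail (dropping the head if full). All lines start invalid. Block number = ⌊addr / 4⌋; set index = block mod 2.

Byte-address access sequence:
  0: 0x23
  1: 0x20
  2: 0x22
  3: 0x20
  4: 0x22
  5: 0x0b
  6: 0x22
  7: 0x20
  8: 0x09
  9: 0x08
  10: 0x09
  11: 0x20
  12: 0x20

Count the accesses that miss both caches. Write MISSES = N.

MISSES = 2

0: 0x23 (blk 8, set 0) → MISS  vc=[]
1: 0x20 (blk 8, set 0) → L1-HIT  vc=[]
2: 0x22 (blk 8, set 0) → L1-HIT  vc=[]
3: 0x20 (blk 8, set 0) → L1-HIT  vc=[]
4: 0x22 (blk 8, set 0) → L1-HIT  vc=[]
5: 0xb (blk 2, set 0) → MISS  vc=[8]
6: 0x22 (blk 8, set 0) → VC-HIT  vc=[2]
7: 0x20 (blk 8, set 0) → L1-HIT  vc=[2]
8: 0x9 (blk 2, set 0) → VC-HIT  vc=[8]
9: 0x8 (blk 2, set 0) → L1-HIT  vc=[8]
10: 0x9 (blk 2, set 0) → L1-HIT  vc=[8]
11: 0x20 (blk 8, set 0) → VC-HIT  vc=[2]
12: 0x20 (blk 8, set 0) → L1-HIT  vc=[2]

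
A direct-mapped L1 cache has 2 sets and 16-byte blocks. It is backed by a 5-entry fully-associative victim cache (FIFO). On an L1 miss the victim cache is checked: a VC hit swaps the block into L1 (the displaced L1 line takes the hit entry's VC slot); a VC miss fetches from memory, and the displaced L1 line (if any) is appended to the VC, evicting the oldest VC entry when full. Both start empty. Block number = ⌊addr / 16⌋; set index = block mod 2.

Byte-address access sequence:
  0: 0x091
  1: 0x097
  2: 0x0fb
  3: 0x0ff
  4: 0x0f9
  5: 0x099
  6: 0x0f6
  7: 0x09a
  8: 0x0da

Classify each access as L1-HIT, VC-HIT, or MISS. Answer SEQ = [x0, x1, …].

SEQ = [MISS, L1-HIT, MISS, L1-HIT, L1-HIT, VC-HIT, VC-HIT, VC-HIT, MISS]

#0 0x91→b9/s1 MISS; vc=[]
#1 0x97→b9/s1 L1-HIT; vc=[]
#2 0xfb→b15/s1 MISS; vc=[9]
#3 0xff→b15/s1 L1-HIT; vc=[9]
#4 0xf9→b15/s1 L1-HIT; vc=[9]
#5 0x99→b9/s1 VC-HIT; vc=[15]
#6 0xf6→b15/s1 VC-HIT; vc=[9]
#7 0x9a→b9/s1 VC-HIT; vc=[15]
#8 0xda→b13/s1 MISS; vc=[15,9]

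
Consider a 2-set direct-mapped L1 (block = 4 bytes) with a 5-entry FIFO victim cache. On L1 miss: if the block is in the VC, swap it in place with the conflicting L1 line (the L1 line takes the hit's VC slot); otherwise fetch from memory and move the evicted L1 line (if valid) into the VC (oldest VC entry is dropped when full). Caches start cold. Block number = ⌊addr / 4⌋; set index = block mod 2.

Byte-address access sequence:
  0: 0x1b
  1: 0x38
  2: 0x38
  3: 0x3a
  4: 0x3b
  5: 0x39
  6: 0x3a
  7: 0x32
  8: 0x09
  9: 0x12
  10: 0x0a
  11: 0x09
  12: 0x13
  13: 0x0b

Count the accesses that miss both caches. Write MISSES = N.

MISSES = 5

#0 0x1b→b6/s0 MISS; vc=[]
#1 0x38→b14/s0 MISS; vc=[6]
#2 0x38→b14/s0 L1-HIT; vc=[6]
#3 0x3a→b14/s0 L1-HIT; vc=[6]
#4 0x3b→b14/s0 L1-HIT; vc=[6]
#5 0x39→b14/s0 L1-HIT; vc=[6]
#6 0x3a→b14/s0 L1-HIT; vc=[6]
#7 0x32→b12/s0 MISS; vc=[6,14]
#8 0x9→b2/s0 MISS; vc=[6,14,12]
#9 0x12→b4/s0 MISS; vc=[6,14,12,2]
#10 0xa→b2/s0 VC-HIT; vc=[6,14,12,4]
#11 0x9→b2/s0 L1-HIT; vc=[6,14,12,4]
#12 0x13→b4/s0 VC-HIT; vc=[6,14,12,2]
#13 0xb→b2/s0 VC-HIT; vc=[6,14,12,4]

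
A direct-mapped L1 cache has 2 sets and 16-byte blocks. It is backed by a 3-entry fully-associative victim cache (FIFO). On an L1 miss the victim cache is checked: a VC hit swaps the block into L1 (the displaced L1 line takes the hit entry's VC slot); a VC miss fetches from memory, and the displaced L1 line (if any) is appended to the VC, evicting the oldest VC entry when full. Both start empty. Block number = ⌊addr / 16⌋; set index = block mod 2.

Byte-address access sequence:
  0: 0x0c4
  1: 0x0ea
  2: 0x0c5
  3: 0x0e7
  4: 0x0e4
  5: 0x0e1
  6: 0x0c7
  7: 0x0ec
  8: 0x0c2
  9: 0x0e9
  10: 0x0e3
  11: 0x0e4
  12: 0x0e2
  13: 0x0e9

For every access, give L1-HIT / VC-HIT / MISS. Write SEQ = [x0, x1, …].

0: 0xc4 (blk 12, set 0) → MISS  vc=[]
1: 0xea (blk 14, set 0) → MISS  vc=[12]
2: 0xc5 (blk 12, set 0) → VC-HIT  vc=[14]
3: 0xe7 (blk 14, set 0) → VC-HIT  vc=[12]
4: 0xe4 (blk 14, set 0) → L1-HIT  vc=[12]
5: 0xe1 (blk 14, set 0) → L1-HIT  vc=[12]
6: 0xc7 (blk 12, set 0) → VC-HIT  vc=[14]
7: 0xec (blk 14, set 0) → VC-HIT  vc=[12]
8: 0xc2 (blk 12, set 0) → VC-HIT  vc=[14]
9: 0xe9 (blk 14, set 0) → VC-HIT  vc=[12]
10: 0xe3 (blk 14, set 0) → L1-HIT  vc=[12]
11: 0xe4 (blk 14, set 0) → L1-HIT  vc=[12]
12: 0xe2 (blk 14, set 0) → L1-HIT  vc=[12]
13: 0xe9 (blk 14, set 0) → L1-HIT  vc=[12]

SEQ = [MISS, MISS, VC-HIT, VC-HIT, L1-HIT, L1-HIT, VC-HIT, VC-HIT, VC-HIT, VC-HIT, L1-HIT, L1-HIT, L1-HIT, L1-HIT]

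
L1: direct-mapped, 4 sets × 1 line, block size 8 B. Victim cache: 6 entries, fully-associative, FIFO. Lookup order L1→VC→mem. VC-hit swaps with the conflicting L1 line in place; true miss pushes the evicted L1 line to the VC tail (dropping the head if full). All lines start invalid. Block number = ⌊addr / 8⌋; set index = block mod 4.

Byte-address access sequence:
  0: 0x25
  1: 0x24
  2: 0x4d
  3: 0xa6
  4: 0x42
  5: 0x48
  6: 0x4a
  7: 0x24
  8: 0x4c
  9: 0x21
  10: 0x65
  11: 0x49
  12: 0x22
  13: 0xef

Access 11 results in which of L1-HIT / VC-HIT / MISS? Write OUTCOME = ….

0: 0x25 (blk 4, set 0) → MISS  vc=[]
1: 0x24 (blk 4, set 0) → L1-HIT  vc=[]
2: 0x4d (blk 9, set 1) → MISS  vc=[]
3: 0xa6 (blk 20, set 0) → MISS  vc=[4]
4: 0x42 (blk 8, set 0) → MISS  vc=[4, 20]
5: 0x48 (blk 9, set 1) → L1-HIT  vc=[4, 20]
6: 0x4a (blk 9, set 1) → L1-HIT  vc=[4, 20]
7: 0x24 (blk 4, set 0) → VC-HIT  vc=[8, 20]
8: 0x4c (blk 9, set 1) → L1-HIT  vc=[8, 20]
9: 0x21 (blk 4, set 0) → L1-HIT  vc=[8, 20]
10: 0x65 (blk 12, set 0) → MISS  vc=[8, 20, 4]
11: 0x49 (blk 9, set 1) → L1-HIT  vc=[8, 20, 4]
12: 0x22 (blk 4, set 0) → VC-HIT  vc=[8, 20, 12]
13: 0xef (blk 29, set 1) → MISS  vc=[8, 20, 12, 9]

OUTCOME = L1-HIT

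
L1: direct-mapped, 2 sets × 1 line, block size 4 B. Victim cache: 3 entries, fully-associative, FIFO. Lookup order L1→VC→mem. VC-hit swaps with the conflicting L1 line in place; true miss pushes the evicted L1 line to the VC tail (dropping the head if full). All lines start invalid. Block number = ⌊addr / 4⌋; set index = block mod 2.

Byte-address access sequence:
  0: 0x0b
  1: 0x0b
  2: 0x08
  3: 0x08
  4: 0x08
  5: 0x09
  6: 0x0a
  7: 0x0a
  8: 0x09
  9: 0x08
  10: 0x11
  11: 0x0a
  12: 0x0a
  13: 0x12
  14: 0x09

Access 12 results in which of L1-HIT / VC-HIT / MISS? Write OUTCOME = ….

0: 0xb (blk 2, set 0) → MISS  vc=[]
1: 0xb (blk 2, set 0) → L1-HIT  vc=[]
2: 0x8 (blk 2, set 0) → L1-HIT  vc=[]
3: 0x8 (blk 2, set 0) → L1-HIT  vc=[]
4: 0x8 (blk 2, set 0) → L1-HIT  vc=[]
5: 0x9 (blk 2, set 0) → L1-HIT  vc=[]
6: 0xa (blk 2, set 0) → L1-HIT  vc=[]
7: 0xa (blk 2, set 0) → L1-HIT  vc=[]
8: 0x9 (blk 2, set 0) → L1-HIT  vc=[]
9: 0x8 (blk 2, set 0) → L1-HIT  vc=[]
10: 0x11 (blk 4, set 0) → MISS  vc=[2]
11: 0xa (blk 2, set 0) → VC-HIT  vc=[4]
12: 0xa (blk 2, set 0) → L1-HIT  vc=[4]
13: 0x12 (blk 4, set 0) → VC-HIT  vc=[2]
14: 0x9 (blk 2, set 0) → VC-HIT  vc=[4]

OUTCOME = L1-HIT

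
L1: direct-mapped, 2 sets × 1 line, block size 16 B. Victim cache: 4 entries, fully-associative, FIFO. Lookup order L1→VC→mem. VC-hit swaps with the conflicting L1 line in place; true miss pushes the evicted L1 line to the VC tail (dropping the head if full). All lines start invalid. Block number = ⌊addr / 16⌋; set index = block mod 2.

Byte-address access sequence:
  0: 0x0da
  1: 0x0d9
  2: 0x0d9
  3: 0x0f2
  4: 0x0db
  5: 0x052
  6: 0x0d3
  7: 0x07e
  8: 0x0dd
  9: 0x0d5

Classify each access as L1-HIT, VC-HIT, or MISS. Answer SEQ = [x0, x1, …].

#0 0xda→b13/s1 MISS; vc=[]
#1 0xd9→b13/s1 L1-HIT; vc=[]
#2 0xd9→b13/s1 L1-HIT; vc=[]
#3 0xf2→b15/s1 MISS; vc=[13]
#4 0xdb→b13/s1 VC-HIT; vc=[15]
#5 0x52→b5/s1 MISS; vc=[15,13]
#6 0xd3→b13/s1 VC-HIT; vc=[15,5]
#7 0x7e→b7/s1 MISS; vc=[15,5,13]
#8 0xdd→b13/s1 VC-HIT; vc=[15,5,7]
#9 0xd5→b13/s1 L1-HIT; vc=[15,5,7]

SEQ = [MISS, L1-HIT, L1-HIT, MISS, VC-HIT, MISS, VC-HIT, MISS, VC-HIT, L1-HIT]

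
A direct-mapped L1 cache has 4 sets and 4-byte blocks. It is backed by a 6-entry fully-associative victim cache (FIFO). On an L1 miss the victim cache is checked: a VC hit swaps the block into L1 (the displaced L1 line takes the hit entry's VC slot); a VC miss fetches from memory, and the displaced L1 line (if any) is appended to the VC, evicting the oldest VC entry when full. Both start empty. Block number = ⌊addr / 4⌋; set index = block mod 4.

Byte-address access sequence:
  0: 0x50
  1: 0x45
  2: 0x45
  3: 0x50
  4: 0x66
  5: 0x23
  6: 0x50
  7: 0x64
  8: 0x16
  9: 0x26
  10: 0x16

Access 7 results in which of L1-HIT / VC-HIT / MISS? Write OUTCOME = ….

#0 0x50→b20/s0 MISS; vc=[]
#1 0x45→b17/s1 MISS; vc=[]
#2 0x45→b17/s1 L1-HIT; vc=[]
#3 0x50→b20/s0 L1-HIT; vc=[]
#4 0x66→b25/s1 MISS; vc=[17]
#5 0x23→b8/s0 MISS; vc=[17,20]
#6 0x50→b20/s0 VC-HIT; vc=[17,8]
#7 0x64→b25/s1 L1-HIT; vc=[17,8]
#8 0x16→b5/s1 MISS; vc=[17,8,25]
#9 0x26→b9/s1 MISS; vc=[17,8,25,5]
#10 0x16→b5/s1 VC-HIT; vc=[17,8,25,9]

OUTCOME = L1-HIT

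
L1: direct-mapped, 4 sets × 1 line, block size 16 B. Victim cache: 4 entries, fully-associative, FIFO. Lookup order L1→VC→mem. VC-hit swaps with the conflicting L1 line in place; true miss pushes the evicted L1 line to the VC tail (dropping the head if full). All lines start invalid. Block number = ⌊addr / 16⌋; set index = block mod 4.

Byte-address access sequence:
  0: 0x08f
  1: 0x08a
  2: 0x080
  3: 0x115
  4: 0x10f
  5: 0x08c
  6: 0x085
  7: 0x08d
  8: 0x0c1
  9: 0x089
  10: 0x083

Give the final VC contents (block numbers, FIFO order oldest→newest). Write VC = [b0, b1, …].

VC = [16, 12]

0: 0x8f (blk 8, set 0) → MISS  vc=[]
1: 0x8a (blk 8, set 0) → L1-HIT  vc=[]
2: 0x80 (blk 8, set 0) → L1-HIT  vc=[]
3: 0x115 (blk 17, set 1) → MISS  vc=[]
4: 0x10f (blk 16, set 0) → MISS  vc=[8]
5: 0x8c (blk 8, set 0) → VC-HIT  vc=[16]
6: 0x85 (blk 8, set 0) → L1-HIT  vc=[16]
7: 0x8d (blk 8, set 0) → L1-HIT  vc=[16]
8: 0xc1 (blk 12, set 0) → MISS  vc=[16, 8]
9: 0x89 (blk 8, set 0) → VC-HIT  vc=[16, 12]
10: 0x83 (blk 8, set 0) → L1-HIT  vc=[16, 12]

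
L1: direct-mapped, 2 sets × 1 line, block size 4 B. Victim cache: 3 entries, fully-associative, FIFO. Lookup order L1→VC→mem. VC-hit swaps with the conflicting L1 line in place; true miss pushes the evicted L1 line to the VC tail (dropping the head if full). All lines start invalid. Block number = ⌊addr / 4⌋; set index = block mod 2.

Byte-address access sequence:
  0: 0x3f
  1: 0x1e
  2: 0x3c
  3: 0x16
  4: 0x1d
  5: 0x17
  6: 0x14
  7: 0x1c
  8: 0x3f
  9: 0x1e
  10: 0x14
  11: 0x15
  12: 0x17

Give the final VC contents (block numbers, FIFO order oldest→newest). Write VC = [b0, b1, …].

VC = [7, 15]

#0 0x3f→b15/s1 MISS; vc=[]
#1 0x1e→b7/s1 MISS; vc=[15]
#2 0x3c→b15/s1 VC-HIT; vc=[7]
#3 0x16→b5/s1 MISS; vc=[7,15]
#4 0x1d→b7/s1 VC-HIT; vc=[5,15]
#5 0x17→b5/s1 VC-HIT; vc=[7,15]
#6 0x14→b5/s1 L1-HIT; vc=[7,15]
#7 0x1c→b7/s1 VC-HIT; vc=[5,15]
#8 0x3f→b15/s1 VC-HIT; vc=[5,7]
#9 0x1e→b7/s1 VC-HIT; vc=[5,15]
#10 0x14→b5/s1 VC-HIT; vc=[7,15]
#11 0x15→b5/s1 L1-HIT; vc=[7,15]
#12 0x17→b5/s1 L1-HIT; vc=[7,15]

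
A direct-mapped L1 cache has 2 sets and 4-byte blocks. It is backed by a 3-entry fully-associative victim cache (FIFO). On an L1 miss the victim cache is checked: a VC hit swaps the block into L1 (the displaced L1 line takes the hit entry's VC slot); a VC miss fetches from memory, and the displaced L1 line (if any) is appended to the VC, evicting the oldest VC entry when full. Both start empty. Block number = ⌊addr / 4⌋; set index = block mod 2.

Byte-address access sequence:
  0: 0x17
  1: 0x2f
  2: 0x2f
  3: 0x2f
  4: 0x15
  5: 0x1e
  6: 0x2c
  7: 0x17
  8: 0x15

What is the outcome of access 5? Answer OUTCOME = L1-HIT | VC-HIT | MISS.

OUTCOME = MISS

  [0] addr=0x17 blk=5 s=1: MISS | VC []
  [1] addr=0x2f blk=11 s=1: MISS | VC [5]
  [2] addr=0x2f blk=11 s=1: L1-HIT | VC [5]
  [3] addr=0x2f blk=11 s=1: L1-HIT | VC [5]
  [4] addr=0x15 blk=5 s=1: VC-HIT | VC [11]
  [5] addr=0x1e blk=7 s=1: MISS | VC [11, 5]
  [6] addr=0x2c blk=11 s=1: VC-HIT | VC [7, 5]
  [7] addr=0x17 blk=5 s=1: VC-HIT | VC [7, 11]
  [8] addr=0x15 blk=5 s=1: L1-HIT | VC [7, 11]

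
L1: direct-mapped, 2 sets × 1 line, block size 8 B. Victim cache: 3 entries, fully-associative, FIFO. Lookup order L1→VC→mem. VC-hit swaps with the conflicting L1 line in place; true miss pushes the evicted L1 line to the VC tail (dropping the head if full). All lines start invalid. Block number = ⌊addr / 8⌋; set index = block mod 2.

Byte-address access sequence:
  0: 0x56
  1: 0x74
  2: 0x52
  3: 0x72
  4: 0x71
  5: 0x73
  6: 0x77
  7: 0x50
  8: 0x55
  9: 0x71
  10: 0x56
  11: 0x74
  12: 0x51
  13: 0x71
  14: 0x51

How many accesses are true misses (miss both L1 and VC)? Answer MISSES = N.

#0 0x56→b10/s0 MISS; vc=[]
#1 0x74→b14/s0 MISS; vc=[10]
#2 0x52→b10/s0 VC-HIT; vc=[14]
#3 0x72→b14/s0 VC-HIT; vc=[10]
#4 0x71→b14/s0 L1-HIT; vc=[10]
#5 0x73→b14/s0 L1-HIT; vc=[10]
#6 0x77→b14/s0 L1-HIT; vc=[10]
#7 0x50→b10/s0 VC-HIT; vc=[14]
#8 0x55→b10/s0 L1-HIT; vc=[14]
#9 0x71→b14/s0 VC-HIT; vc=[10]
#10 0x56→b10/s0 VC-HIT; vc=[14]
#11 0x74→b14/s0 VC-HIT; vc=[10]
#12 0x51→b10/s0 VC-HIT; vc=[14]
#13 0x71→b14/s0 VC-HIT; vc=[10]
#14 0x51→b10/s0 VC-HIT; vc=[14]

MISSES = 2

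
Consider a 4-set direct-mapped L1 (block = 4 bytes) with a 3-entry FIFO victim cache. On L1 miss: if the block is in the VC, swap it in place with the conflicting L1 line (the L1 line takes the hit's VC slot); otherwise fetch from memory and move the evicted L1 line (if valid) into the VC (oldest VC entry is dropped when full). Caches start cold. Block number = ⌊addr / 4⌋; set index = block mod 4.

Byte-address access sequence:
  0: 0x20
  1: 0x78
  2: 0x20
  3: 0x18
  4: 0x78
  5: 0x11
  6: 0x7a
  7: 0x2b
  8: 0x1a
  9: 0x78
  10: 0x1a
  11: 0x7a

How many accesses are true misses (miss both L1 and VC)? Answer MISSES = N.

#0 0x20→b8/s0 MISS; vc=[]
#1 0x78→b30/s2 MISS; vc=[]
#2 0x20→b8/s0 L1-HIT; vc=[]
#3 0x18→b6/s2 MISS; vc=[30]
#4 0x78→b30/s2 VC-HIT; vc=[6]
#5 0x11→b4/s0 MISS; vc=[6,8]
#6 0x7a→b30/s2 L1-HIT; vc=[6,8]
#7 0x2b→b10/s2 MISS; vc=[6,8,30]
#8 0x1a→b6/s2 VC-HIT; vc=[10,8,30]
#9 0x78→b30/s2 VC-HIT; vc=[10,8,6]
#10 0x1a→b6/s2 VC-HIT; vc=[10,8,30]
#11 0x7a→b30/s2 VC-HIT; vc=[10,8,6]

MISSES = 5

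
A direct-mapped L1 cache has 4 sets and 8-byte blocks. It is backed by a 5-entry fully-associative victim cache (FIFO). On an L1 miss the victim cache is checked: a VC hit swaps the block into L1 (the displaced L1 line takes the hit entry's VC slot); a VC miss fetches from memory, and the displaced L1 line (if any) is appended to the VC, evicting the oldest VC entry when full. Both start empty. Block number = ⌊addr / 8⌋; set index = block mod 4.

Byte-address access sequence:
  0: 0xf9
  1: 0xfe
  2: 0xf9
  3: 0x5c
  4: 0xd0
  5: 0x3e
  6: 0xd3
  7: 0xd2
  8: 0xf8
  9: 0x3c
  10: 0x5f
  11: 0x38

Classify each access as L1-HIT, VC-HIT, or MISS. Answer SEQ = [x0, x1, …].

0: 0xf9 (blk 31, set 3) → MISS  vc=[]
1: 0xfe (blk 31, set 3) → L1-HIT  vc=[]
2: 0xf9 (blk 31, set 3) → L1-HIT  vc=[]
3: 0x5c (blk 11, set 3) → MISS  vc=[31]
4: 0xd0 (blk 26, set 2) → MISS  vc=[31]
5: 0x3e (blk 7, set 3) → MISS  vc=[31, 11]
6: 0xd3 (blk 26, set 2) → L1-HIT  vc=[31, 11]
7: 0xd2 (blk 26, set 2) → L1-HIT  vc=[31, 11]
8: 0xf8 (blk 31, set 3) → VC-HIT  vc=[7, 11]
9: 0x3c (blk 7, set 3) → VC-HIT  vc=[31, 11]
10: 0x5f (blk 11, set 3) → VC-HIT  vc=[31, 7]
11: 0x38 (blk 7, set 3) → VC-HIT  vc=[31, 11]

SEQ = [MISS, L1-HIT, L1-HIT, MISS, MISS, MISS, L1-HIT, L1-HIT, VC-HIT, VC-HIT, VC-HIT, VC-HIT]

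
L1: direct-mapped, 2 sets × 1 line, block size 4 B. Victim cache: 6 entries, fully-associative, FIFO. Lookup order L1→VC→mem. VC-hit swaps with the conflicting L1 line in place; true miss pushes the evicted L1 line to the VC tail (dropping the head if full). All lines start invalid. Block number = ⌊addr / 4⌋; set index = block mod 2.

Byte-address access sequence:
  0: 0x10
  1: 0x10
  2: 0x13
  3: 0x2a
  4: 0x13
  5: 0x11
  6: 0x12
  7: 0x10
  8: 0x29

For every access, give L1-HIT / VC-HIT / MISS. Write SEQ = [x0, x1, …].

SEQ = [MISS, L1-HIT, L1-HIT, MISS, VC-HIT, L1-HIT, L1-HIT, L1-HIT, VC-HIT]

#0 0x10→b4/s0 MISS; vc=[]
#1 0x10→b4/s0 L1-HIT; vc=[]
#2 0x13→b4/s0 L1-HIT; vc=[]
#3 0x2a→b10/s0 MISS; vc=[4]
#4 0x13→b4/s0 VC-HIT; vc=[10]
#5 0x11→b4/s0 L1-HIT; vc=[10]
#6 0x12→b4/s0 L1-HIT; vc=[10]
#7 0x10→b4/s0 L1-HIT; vc=[10]
#8 0x29→b10/s0 VC-HIT; vc=[4]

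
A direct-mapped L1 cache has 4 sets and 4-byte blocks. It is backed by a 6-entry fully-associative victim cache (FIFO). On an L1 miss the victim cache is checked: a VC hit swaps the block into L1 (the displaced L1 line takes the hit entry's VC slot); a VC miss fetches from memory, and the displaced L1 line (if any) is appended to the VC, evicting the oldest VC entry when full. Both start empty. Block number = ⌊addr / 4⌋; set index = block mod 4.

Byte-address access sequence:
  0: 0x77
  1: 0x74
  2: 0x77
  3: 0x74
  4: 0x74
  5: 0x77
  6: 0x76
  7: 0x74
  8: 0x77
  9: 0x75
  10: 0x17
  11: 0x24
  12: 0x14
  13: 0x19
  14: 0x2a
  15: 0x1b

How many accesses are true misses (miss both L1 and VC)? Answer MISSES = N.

  [0] addr=0x77 blk=29 s=1: MISS | VC []
  [1] addr=0x74 blk=29 s=1: L1-HIT | VC []
  [2] addr=0x77 blk=29 s=1: L1-HIT | VC []
  [3] addr=0x74 blk=29 s=1: L1-HIT | VC []
  [4] addr=0x74 blk=29 s=1: L1-HIT | VC []
  [5] addr=0x77 blk=29 s=1: L1-HIT | VC []
  [6] addr=0x76 blk=29 s=1: L1-HIT | VC []
  [7] addr=0x74 blk=29 s=1: L1-HIT | VC []
  [8] addr=0x77 blk=29 s=1: L1-HIT | VC []
  [9] addr=0x75 blk=29 s=1: L1-HIT | VC []
  [10] addr=0x17 blk=5 s=1: MISS | VC [29]
  [11] addr=0x24 blk=9 s=1: MISS | VC [29, 5]
  [12] addr=0x14 blk=5 s=1: VC-HIT | VC [29, 9]
  [13] addr=0x19 blk=6 s=2: MISS | VC [29, 9]
  [14] addr=0x2a blk=10 s=2: MISS | VC [29, 9, 6]
  [15] addr=0x1b blk=6 s=2: VC-HIT | VC [29, 9, 10]

MISSES = 5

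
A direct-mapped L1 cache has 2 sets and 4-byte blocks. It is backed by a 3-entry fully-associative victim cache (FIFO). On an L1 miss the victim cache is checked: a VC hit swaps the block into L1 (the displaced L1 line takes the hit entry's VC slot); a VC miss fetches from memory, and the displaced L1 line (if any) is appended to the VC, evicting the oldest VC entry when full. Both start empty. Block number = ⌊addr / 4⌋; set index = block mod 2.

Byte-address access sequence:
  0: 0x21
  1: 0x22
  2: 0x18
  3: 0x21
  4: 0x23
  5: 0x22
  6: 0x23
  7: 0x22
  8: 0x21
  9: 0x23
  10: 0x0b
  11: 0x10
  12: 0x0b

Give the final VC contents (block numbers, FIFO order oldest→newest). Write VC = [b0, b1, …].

VC = [6, 8, 4]

0: 0x21 (blk 8, set 0) → MISS  vc=[]
1: 0x22 (blk 8, set 0) → L1-HIT  vc=[]
2: 0x18 (blk 6, set 0) → MISS  vc=[8]
3: 0x21 (blk 8, set 0) → VC-HIT  vc=[6]
4: 0x23 (blk 8, set 0) → L1-HIT  vc=[6]
5: 0x22 (blk 8, set 0) → L1-HIT  vc=[6]
6: 0x23 (blk 8, set 0) → L1-HIT  vc=[6]
7: 0x22 (blk 8, set 0) → L1-HIT  vc=[6]
8: 0x21 (blk 8, set 0) → L1-HIT  vc=[6]
9: 0x23 (blk 8, set 0) → L1-HIT  vc=[6]
10: 0xb (blk 2, set 0) → MISS  vc=[6, 8]
11: 0x10 (blk 4, set 0) → MISS  vc=[6, 8, 2]
12: 0xb (blk 2, set 0) → VC-HIT  vc=[6, 8, 4]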